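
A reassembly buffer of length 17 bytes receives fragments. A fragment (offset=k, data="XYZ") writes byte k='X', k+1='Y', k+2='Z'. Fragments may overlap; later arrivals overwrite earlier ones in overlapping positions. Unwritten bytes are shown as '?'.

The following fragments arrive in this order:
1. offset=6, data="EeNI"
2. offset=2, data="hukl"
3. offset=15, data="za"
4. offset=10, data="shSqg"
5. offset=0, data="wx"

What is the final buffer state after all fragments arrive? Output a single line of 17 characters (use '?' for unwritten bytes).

Answer: wxhuklEeNIshSqgza

Derivation:
Fragment 1: offset=6 data="EeNI" -> buffer=??????EeNI???????
Fragment 2: offset=2 data="hukl" -> buffer=??huklEeNI???????
Fragment 3: offset=15 data="za" -> buffer=??huklEeNI?????za
Fragment 4: offset=10 data="shSqg" -> buffer=??huklEeNIshSqgza
Fragment 5: offset=0 data="wx" -> buffer=wxhuklEeNIshSqgza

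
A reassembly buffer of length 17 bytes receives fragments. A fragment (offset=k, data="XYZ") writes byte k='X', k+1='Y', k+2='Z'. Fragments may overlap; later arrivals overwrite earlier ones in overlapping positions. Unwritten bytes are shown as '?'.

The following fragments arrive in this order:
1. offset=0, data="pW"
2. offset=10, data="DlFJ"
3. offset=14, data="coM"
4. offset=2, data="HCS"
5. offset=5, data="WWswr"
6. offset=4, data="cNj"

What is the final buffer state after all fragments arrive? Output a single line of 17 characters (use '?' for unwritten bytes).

Answer: pWHCcNjswrDlFJcoM

Derivation:
Fragment 1: offset=0 data="pW" -> buffer=pW???????????????
Fragment 2: offset=10 data="DlFJ" -> buffer=pW????????DlFJ???
Fragment 3: offset=14 data="coM" -> buffer=pW????????DlFJcoM
Fragment 4: offset=2 data="HCS" -> buffer=pWHCS?????DlFJcoM
Fragment 5: offset=5 data="WWswr" -> buffer=pWHCSWWswrDlFJcoM
Fragment 6: offset=4 data="cNj" -> buffer=pWHCcNjswrDlFJcoM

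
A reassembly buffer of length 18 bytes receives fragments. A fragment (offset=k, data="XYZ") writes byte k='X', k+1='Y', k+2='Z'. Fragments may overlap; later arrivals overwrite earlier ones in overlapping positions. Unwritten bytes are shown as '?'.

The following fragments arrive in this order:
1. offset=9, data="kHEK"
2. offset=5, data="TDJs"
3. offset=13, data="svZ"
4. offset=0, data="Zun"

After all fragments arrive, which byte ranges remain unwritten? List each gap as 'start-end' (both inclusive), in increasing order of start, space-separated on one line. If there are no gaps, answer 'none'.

Answer: 3-4 16-17

Derivation:
Fragment 1: offset=9 len=4
Fragment 2: offset=5 len=4
Fragment 3: offset=13 len=3
Fragment 4: offset=0 len=3
Gaps: 3-4 16-17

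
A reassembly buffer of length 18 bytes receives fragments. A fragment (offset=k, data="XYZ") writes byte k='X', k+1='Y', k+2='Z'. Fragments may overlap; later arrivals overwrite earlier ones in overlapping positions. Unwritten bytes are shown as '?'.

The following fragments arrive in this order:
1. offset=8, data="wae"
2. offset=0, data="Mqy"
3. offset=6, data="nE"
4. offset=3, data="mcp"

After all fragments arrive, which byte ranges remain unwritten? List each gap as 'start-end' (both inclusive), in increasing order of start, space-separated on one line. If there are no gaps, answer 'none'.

Fragment 1: offset=8 len=3
Fragment 2: offset=0 len=3
Fragment 3: offset=6 len=2
Fragment 4: offset=3 len=3
Gaps: 11-17

Answer: 11-17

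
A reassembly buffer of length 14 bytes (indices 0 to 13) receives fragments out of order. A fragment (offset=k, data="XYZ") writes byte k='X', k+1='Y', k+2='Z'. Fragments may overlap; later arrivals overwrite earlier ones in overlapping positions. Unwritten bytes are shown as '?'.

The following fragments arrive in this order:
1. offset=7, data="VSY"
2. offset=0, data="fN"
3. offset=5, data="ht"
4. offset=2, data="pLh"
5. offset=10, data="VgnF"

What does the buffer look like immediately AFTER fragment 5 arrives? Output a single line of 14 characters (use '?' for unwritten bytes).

Fragment 1: offset=7 data="VSY" -> buffer=???????VSY????
Fragment 2: offset=0 data="fN" -> buffer=fN?????VSY????
Fragment 3: offset=5 data="ht" -> buffer=fN???htVSY????
Fragment 4: offset=2 data="pLh" -> buffer=fNpLhhtVSY????
Fragment 5: offset=10 data="VgnF" -> buffer=fNpLhhtVSYVgnF

Answer: fNpLhhtVSYVgnF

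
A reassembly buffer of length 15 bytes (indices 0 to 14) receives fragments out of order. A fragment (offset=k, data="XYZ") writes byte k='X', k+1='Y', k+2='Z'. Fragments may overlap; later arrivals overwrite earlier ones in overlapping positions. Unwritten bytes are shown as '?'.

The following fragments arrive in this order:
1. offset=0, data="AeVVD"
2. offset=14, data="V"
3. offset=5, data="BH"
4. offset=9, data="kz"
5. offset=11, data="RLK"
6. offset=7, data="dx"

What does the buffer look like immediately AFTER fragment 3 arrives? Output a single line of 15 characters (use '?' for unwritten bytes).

Answer: AeVVDBH???????V

Derivation:
Fragment 1: offset=0 data="AeVVD" -> buffer=AeVVD??????????
Fragment 2: offset=14 data="V" -> buffer=AeVVD?????????V
Fragment 3: offset=5 data="BH" -> buffer=AeVVDBH???????V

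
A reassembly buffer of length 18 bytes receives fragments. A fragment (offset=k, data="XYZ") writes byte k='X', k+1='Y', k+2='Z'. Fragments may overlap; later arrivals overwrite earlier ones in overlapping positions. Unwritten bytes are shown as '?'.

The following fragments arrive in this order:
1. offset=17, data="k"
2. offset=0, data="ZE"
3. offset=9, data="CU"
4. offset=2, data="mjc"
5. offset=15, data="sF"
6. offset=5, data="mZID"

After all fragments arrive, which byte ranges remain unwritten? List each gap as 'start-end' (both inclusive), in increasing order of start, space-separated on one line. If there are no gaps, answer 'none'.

Fragment 1: offset=17 len=1
Fragment 2: offset=0 len=2
Fragment 3: offset=9 len=2
Fragment 4: offset=2 len=3
Fragment 5: offset=15 len=2
Fragment 6: offset=5 len=4
Gaps: 11-14

Answer: 11-14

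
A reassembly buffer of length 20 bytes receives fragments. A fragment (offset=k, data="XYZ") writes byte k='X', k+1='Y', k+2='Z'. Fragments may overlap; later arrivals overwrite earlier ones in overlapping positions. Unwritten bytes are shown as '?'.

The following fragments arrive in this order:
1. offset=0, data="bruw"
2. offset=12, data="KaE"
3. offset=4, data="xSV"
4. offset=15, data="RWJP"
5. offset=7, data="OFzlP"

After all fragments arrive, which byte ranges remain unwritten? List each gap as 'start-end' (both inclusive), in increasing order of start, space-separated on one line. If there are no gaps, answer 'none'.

Answer: 19-19

Derivation:
Fragment 1: offset=0 len=4
Fragment 2: offset=12 len=3
Fragment 3: offset=4 len=3
Fragment 4: offset=15 len=4
Fragment 5: offset=7 len=5
Gaps: 19-19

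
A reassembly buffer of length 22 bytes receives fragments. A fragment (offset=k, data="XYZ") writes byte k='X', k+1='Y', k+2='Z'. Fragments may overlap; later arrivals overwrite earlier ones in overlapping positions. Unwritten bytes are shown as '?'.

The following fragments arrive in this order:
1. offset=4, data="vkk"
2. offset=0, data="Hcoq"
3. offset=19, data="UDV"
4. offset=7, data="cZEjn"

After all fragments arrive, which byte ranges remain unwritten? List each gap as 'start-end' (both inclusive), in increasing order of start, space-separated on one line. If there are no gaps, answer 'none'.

Answer: 12-18

Derivation:
Fragment 1: offset=4 len=3
Fragment 2: offset=0 len=4
Fragment 3: offset=19 len=3
Fragment 4: offset=7 len=5
Gaps: 12-18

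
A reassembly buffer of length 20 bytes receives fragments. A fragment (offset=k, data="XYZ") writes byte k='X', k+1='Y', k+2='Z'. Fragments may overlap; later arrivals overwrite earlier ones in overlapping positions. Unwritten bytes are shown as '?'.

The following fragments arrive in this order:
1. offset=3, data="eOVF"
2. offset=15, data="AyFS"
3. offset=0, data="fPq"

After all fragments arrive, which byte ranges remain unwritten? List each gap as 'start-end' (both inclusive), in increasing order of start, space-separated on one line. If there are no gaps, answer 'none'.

Answer: 7-14 19-19

Derivation:
Fragment 1: offset=3 len=4
Fragment 2: offset=15 len=4
Fragment 3: offset=0 len=3
Gaps: 7-14 19-19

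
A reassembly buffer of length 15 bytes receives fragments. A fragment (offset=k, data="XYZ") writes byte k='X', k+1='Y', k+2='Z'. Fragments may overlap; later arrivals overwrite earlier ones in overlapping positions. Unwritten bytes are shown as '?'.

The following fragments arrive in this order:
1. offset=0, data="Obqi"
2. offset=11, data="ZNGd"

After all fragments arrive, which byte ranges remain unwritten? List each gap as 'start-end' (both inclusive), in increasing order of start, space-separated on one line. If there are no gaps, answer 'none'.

Answer: 4-10

Derivation:
Fragment 1: offset=0 len=4
Fragment 2: offset=11 len=4
Gaps: 4-10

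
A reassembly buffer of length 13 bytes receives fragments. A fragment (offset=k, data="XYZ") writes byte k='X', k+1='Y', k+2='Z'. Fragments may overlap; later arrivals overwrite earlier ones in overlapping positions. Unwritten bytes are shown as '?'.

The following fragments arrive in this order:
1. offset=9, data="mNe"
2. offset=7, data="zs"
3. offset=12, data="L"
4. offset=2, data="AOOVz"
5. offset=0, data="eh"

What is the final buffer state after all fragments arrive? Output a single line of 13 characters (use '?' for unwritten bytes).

Fragment 1: offset=9 data="mNe" -> buffer=?????????mNe?
Fragment 2: offset=7 data="zs" -> buffer=???????zsmNe?
Fragment 3: offset=12 data="L" -> buffer=???????zsmNeL
Fragment 4: offset=2 data="AOOVz" -> buffer=??AOOVzzsmNeL
Fragment 5: offset=0 data="eh" -> buffer=ehAOOVzzsmNeL

Answer: ehAOOVzzsmNeL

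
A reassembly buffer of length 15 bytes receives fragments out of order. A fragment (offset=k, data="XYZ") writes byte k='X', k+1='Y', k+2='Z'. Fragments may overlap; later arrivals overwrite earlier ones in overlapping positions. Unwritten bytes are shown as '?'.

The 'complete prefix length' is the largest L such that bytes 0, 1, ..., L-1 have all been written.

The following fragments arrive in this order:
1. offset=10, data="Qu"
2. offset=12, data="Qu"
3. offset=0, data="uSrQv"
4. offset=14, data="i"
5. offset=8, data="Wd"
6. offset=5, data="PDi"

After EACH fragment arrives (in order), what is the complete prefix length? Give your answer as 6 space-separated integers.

Fragment 1: offset=10 data="Qu" -> buffer=??????????Qu??? -> prefix_len=0
Fragment 2: offset=12 data="Qu" -> buffer=??????????QuQu? -> prefix_len=0
Fragment 3: offset=0 data="uSrQv" -> buffer=uSrQv?????QuQu? -> prefix_len=5
Fragment 4: offset=14 data="i" -> buffer=uSrQv?????QuQui -> prefix_len=5
Fragment 5: offset=8 data="Wd" -> buffer=uSrQv???WdQuQui -> prefix_len=5
Fragment 6: offset=5 data="PDi" -> buffer=uSrQvPDiWdQuQui -> prefix_len=15

Answer: 0 0 5 5 5 15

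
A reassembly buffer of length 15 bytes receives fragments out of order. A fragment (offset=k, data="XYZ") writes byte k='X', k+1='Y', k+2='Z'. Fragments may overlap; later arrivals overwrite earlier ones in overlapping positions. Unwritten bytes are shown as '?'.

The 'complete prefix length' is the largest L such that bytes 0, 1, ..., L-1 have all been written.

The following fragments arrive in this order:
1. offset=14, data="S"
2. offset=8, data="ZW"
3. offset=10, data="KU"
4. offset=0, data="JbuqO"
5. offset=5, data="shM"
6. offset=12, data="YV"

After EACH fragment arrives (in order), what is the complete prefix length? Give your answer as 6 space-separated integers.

Fragment 1: offset=14 data="S" -> buffer=??????????????S -> prefix_len=0
Fragment 2: offset=8 data="ZW" -> buffer=????????ZW????S -> prefix_len=0
Fragment 3: offset=10 data="KU" -> buffer=????????ZWKU??S -> prefix_len=0
Fragment 4: offset=0 data="JbuqO" -> buffer=JbuqO???ZWKU??S -> prefix_len=5
Fragment 5: offset=5 data="shM" -> buffer=JbuqOshMZWKU??S -> prefix_len=12
Fragment 6: offset=12 data="YV" -> buffer=JbuqOshMZWKUYVS -> prefix_len=15

Answer: 0 0 0 5 12 15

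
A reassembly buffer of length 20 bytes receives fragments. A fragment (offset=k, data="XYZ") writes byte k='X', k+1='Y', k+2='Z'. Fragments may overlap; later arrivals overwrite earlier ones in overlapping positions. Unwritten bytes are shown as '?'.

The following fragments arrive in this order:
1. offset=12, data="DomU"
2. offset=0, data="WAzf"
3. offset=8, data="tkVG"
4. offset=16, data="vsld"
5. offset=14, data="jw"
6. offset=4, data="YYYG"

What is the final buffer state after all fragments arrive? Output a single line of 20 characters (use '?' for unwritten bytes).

Answer: WAzfYYYGtkVGDojwvsld

Derivation:
Fragment 1: offset=12 data="DomU" -> buffer=????????????DomU????
Fragment 2: offset=0 data="WAzf" -> buffer=WAzf????????DomU????
Fragment 3: offset=8 data="tkVG" -> buffer=WAzf????tkVGDomU????
Fragment 4: offset=16 data="vsld" -> buffer=WAzf????tkVGDomUvsld
Fragment 5: offset=14 data="jw" -> buffer=WAzf????tkVGDojwvsld
Fragment 6: offset=4 data="YYYG" -> buffer=WAzfYYYGtkVGDojwvsld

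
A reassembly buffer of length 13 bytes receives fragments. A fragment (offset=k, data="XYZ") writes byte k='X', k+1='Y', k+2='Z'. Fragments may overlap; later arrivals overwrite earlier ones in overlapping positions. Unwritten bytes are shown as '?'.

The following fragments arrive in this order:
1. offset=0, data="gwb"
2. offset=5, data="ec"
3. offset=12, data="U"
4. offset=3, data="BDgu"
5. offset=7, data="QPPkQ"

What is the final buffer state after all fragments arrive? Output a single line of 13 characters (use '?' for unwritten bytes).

Fragment 1: offset=0 data="gwb" -> buffer=gwb??????????
Fragment 2: offset=5 data="ec" -> buffer=gwb??ec??????
Fragment 3: offset=12 data="U" -> buffer=gwb??ec?????U
Fragment 4: offset=3 data="BDgu" -> buffer=gwbBDgu?????U
Fragment 5: offset=7 data="QPPkQ" -> buffer=gwbBDguQPPkQU

Answer: gwbBDguQPPkQU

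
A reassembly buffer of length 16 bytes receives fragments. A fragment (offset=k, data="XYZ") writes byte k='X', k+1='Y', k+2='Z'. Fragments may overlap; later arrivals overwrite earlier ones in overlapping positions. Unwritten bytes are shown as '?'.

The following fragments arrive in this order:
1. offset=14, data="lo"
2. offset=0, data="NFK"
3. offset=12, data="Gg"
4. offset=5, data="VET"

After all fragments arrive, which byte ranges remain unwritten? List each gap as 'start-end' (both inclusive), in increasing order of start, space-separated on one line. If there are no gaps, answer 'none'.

Answer: 3-4 8-11

Derivation:
Fragment 1: offset=14 len=2
Fragment 2: offset=0 len=3
Fragment 3: offset=12 len=2
Fragment 4: offset=5 len=3
Gaps: 3-4 8-11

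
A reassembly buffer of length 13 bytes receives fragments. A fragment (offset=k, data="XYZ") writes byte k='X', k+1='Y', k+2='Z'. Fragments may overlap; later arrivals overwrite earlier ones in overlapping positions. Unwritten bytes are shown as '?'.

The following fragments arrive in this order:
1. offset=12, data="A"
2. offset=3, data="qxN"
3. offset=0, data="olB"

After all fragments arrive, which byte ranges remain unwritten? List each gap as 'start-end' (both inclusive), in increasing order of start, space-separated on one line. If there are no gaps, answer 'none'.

Answer: 6-11

Derivation:
Fragment 1: offset=12 len=1
Fragment 2: offset=3 len=3
Fragment 3: offset=0 len=3
Gaps: 6-11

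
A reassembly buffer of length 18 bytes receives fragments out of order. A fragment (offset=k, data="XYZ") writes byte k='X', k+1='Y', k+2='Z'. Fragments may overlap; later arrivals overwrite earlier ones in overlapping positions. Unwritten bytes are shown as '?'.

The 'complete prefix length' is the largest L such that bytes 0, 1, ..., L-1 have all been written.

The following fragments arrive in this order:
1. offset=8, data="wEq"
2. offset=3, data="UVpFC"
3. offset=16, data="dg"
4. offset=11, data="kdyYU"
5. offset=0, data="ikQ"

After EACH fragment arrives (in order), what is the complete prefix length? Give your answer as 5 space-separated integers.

Fragment 1: offset=8 data="wEq" -> buffer=????????wEq??????? -> prefix_len=0
Fragment 2: offset=3 data="UVpFC" -> buffer=???UVpFCwEq??????? -> prefix_len=0
Fragment 3: offset=16 data="dg" -> buffer=???UVpFCwEq?????dg -> prefix_len=0
Fragment 4: offset=11 data="kdyYU" -> buffer=???UVpFCwEqkdyYUdg -> prefix_len=0
Fragment 5: offset=0 data="ikQ" -> buffer=ikQUVpFCwEqkdyYUdg -> prefix_len=18

Answer: 0 0 0 0 18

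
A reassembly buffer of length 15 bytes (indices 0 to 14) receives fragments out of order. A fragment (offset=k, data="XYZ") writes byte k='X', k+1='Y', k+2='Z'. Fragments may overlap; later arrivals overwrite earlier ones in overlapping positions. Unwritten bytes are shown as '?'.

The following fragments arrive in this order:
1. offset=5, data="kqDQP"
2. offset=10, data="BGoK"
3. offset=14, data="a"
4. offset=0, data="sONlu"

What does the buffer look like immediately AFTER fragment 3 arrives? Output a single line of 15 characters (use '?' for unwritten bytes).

Answer: ?????kqDQPBGoKa

Derivation:
Fragment 1: offset=5 data="kqDQP" -> buffer=?????kqDQP?????
Fragment 2: offset=10 data="BGoK" -> buffer=?????kqDQPBGoK?
Fragment 3: offset=14 data="a" -> buffer=?????kqDQPBGoKa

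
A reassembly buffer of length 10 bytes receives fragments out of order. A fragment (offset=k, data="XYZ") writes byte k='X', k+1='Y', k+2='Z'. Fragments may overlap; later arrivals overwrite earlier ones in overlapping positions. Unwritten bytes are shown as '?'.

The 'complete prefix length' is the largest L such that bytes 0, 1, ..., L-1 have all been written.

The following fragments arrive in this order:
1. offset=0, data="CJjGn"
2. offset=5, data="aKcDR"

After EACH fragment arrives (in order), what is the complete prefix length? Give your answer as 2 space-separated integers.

Fragment 1: offset=0 data="CJjGn" -> buffer=CJjGn????? -> prefix_len=5
Fragment 2: offset=5 data="aKcDR" -> buffer=CJjGnaKcDR -> prefix_len=10

Answer: 5 10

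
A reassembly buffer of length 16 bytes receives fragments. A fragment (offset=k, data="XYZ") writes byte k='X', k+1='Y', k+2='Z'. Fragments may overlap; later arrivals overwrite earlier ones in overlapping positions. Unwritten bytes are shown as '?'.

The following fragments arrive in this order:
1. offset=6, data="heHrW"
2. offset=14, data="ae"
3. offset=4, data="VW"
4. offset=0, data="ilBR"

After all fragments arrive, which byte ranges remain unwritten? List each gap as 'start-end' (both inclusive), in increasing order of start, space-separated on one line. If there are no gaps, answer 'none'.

Answer: 11-13

Derivation:
Fragment 1: offset=6 len=5
Fragment 2: offset=14 len=2
Fragment 3: offset=4 len=2
Fragment 4: offset=0 len=4
Gaps: 11-13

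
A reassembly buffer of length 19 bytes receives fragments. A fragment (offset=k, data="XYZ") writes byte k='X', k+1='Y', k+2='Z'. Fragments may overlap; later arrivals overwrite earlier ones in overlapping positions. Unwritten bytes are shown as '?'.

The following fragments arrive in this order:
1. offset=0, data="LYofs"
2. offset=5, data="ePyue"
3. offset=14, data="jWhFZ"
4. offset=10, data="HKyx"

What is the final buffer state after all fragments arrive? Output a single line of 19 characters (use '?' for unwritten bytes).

Answer: LYofsePyueHKyxjWhFZ

Derivation:
Fragment 1: offset=0 data="LYofs" -> buffer=LYofs??????????????
Fragment 2: offset=5 data="ePyue" -> buffer=LYofsePyue?????????
Fragment 3: offset=14 data="jWhFZ" -> buffer=LYofsePyue????jWhFZ
Fragment 4: offset=10 data="HKyx" -> buffer=LYofsePyueHKyxjWhFZ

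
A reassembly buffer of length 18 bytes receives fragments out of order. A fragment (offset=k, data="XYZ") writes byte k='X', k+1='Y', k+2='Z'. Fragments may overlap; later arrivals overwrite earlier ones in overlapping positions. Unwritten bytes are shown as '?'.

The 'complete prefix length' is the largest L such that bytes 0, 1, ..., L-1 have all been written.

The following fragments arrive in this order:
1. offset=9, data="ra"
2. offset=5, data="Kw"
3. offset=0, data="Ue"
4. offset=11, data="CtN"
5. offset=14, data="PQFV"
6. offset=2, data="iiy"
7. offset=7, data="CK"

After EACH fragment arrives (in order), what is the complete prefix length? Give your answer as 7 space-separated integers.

Answer: 0 0 2 2 2 7 18

Derivation:
Fragment 1: offset=9 data="ra" -> buffer=?????????ra??????? -> prefix_len=0
Fragment 2: offset=5 data="Kw" -> buffer=?????Kw??ra??????? -> prefix_len=0
Fragment 3: offset=0 data="Ue" -> buffer=Ue???Kw??ra??????? -> prefix_len=2
Fragment 4: offset=11 data="CtN" -> buffer=Ue???Kw??raCtN???? -> prefix_len=2
Fragment 5: offset=14 data="PQFV" -> buffer=Ue???Kw??raCtNPQFV -> prefix_len=2
Fragment 6: offset=2 data="iiy" -> buffer=UeiiyKw??raCtNPQFV -> prefix_len=7
Fragment 7: offset=7 data="CK" -> buffer=UeiiyKwCKraCtNPQFV -> prefix_len=18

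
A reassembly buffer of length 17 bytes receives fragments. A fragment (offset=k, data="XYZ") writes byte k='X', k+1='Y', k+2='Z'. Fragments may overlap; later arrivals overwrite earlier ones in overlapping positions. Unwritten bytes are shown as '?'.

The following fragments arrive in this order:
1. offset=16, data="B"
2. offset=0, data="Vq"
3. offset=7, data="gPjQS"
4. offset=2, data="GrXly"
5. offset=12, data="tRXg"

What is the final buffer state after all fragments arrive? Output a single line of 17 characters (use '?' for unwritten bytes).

Answer: VqGrXlygPjQStRXgB

Derivation:
Fragment 1: offset=16 data="B" -> buffer=????????????????B
Fragment 2: offset=0 data="Vq" -> buffer=Vq??????????????B
Fragment 3: offset=7 data="gPjQS" -> buffer=Vq?????gPjQS????B
Fragment 4: offset=2 data="GrXly" -> buffer=VqGrXlygPjQS????B
Fragment 5: offset=12 data="tRXg" -> buffer=VqGrXlygPjQStRXgB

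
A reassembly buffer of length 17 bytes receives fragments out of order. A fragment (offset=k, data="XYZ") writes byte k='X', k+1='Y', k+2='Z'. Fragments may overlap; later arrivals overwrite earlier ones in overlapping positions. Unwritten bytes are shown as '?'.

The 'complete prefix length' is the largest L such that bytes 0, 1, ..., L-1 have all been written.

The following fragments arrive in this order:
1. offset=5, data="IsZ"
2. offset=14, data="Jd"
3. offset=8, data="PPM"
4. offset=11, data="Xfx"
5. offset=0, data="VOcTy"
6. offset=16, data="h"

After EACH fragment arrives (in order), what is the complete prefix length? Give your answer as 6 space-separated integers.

Answer: 0 0 0 0 16 17

Derivation:
Fragment 1: offset=5 data="IsZ" -> buffer=?????IsZ????????? -> prefix_len=0
Fragment 2: offset=14 data="Jd" -> buffer=?????IsZ??????Jd? -> prefix_len=0
Fragment 3: offset=8 data="PPM" -> buffer=?????IsZPPM???Jd? -> prefix_len=0
Fragment 4: offset=11 data="Xfx" -> buffer=?????IsZPPMXfxJd? -> prefix_len=0
Fragment 5: offset=0 data="VOcTy" -> buffer=VOcTyIsZPPMXfxJd? -> prefix_len=16
Fragment 6: offset=16 data="h" -> buffer=VOcTyIsZPPMXfxJdh -> prefix_len=17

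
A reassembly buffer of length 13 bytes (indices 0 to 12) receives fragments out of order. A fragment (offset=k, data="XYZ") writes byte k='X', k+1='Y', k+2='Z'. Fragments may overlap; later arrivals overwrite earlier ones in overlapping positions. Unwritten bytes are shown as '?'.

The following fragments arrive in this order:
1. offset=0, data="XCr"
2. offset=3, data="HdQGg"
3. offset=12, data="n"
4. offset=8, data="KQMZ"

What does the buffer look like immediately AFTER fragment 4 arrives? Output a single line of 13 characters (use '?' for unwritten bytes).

Fragment 1: offset=0 data="XCr" -> buffer=XCr??????????
Fragment 2: offset=3 data="HdQGg" -> buffer=XCrHdQGg?????
Fragment 3: offset=12 data="n" -> buffer=XCrHdQGg????n
Fragment 4: offset=8 data="KQMZ" -> buffer=XCrHdQGgKQMZn

Answer: XCrHdQGgKQMZn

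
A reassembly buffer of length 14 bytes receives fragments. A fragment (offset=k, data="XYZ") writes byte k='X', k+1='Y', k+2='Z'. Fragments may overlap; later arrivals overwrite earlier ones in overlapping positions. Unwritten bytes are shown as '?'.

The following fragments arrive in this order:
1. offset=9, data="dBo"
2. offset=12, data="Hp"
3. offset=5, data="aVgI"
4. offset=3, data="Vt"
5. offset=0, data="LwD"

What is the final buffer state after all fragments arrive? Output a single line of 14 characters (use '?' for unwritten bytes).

Answer: LwDVtaVgIdBoHp

Derivation:
Fragment 1: offset=9 data="dBo" -> buffer=?????????dBo??
Fragment 2: offset=12 data="Hp" -> buffer=?????????dBoHp
Fragment 3: offset=5 data="aVgI" -> buffer=?????aVgIdBoHp
Fragment 4: offset=3 data="Vt" -> buffer=???VtaVgIdBoHp
Fragment 5: offset=0 data="LwD" -> buffer=LwDVtaVgIdBoHp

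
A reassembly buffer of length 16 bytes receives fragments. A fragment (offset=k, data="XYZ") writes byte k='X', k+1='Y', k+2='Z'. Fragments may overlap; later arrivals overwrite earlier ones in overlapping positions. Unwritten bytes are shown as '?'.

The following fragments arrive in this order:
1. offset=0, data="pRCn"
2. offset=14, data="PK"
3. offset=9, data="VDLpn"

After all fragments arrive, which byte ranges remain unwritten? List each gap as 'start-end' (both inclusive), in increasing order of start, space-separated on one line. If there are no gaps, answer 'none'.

Answer: 4-8

Derivation:
Fragment 1: offset=0 len=4
Fragment 2: offset=14 len=2
Fragment 3: offset=9 len=5
Gaps: 4-8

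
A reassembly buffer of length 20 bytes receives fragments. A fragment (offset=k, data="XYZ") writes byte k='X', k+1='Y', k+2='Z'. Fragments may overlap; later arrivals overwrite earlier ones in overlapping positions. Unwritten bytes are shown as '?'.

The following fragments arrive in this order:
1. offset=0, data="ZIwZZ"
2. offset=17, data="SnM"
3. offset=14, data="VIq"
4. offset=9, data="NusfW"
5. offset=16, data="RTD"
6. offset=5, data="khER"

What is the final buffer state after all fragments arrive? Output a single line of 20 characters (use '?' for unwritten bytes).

Fragment 1: offset=0 data="ZIwZZ" -> buffer=ZIwZZ???????????????
Fragment 2: offset=17 data="SnM" -> buffer=ZIwZZ????????????SnM
Fragment 3: offset=14 data="VIq" -> buffer=ZIwZZ?????????VIqSnM
Fragment 4: offset=9 data="NusfW" -> buffer=ZIwZZ????NusfWVIqSnM
Fragment 5: offset=16 data="RTD" -> buffer=ZIwZZ????NusfWVIRTDM
Fragment 6: offset=5 data="khER" -> buffer=ZIwZZkhERNusfWVIRTDM

Answer: ZIwZZkhERNusfWVIRTDM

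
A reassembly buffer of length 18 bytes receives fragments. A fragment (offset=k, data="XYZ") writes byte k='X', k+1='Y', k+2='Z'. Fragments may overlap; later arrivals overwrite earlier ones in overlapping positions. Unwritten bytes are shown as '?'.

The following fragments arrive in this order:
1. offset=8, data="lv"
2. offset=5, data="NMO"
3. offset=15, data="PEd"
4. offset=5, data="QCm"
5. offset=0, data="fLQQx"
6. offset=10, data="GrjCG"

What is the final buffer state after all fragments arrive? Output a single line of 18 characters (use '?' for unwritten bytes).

Answer: fLQQxQCmlvGrjCGPEd

Derivation:
Fragment 1: offset=8 data="lv" -> buffer=????????lv????????
Fragment 2: offset=5 data="NMO" -> buffer=?????NMOlv????????
Fragment 3: offset=15 data="PEd" -> buffer=?????NMOlv?????PEd
Fragment 4: offset=5 data="QCm" -> buffer=?????QCmlv?????PEd
Fragment 5: offset=0 data="fLQQx" -> buffer=fLQQxQCmlv?????PEd
Fragment 6: offset=10 data="GrjCG" -> buffer=fLQQxQCmlvGrjCGPEd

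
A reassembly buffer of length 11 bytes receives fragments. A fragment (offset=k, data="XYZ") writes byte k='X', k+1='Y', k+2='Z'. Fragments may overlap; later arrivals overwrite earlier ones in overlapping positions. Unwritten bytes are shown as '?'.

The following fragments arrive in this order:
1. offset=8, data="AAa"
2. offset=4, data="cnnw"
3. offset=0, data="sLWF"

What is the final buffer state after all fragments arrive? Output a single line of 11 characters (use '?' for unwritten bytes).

Answer: sLWFcnnwAAa

Derivation:
Fragment 1: offset=8 data="AAa" -> buffer=????????AAa
Fragment 2: offset=4 data="cnnw" -> buffer=????cnnwAAa
Fragment 3: offset=0 data="sLWF" -> buffer=sLWFcnnwAAa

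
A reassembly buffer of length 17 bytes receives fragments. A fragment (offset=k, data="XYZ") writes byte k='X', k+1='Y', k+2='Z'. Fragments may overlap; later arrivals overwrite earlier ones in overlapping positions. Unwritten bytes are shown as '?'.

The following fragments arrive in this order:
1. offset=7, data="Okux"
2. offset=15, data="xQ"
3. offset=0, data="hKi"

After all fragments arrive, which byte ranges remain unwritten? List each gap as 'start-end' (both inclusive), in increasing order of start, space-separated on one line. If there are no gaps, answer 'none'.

Answer: 3-6 11-14

Derivation:
Fragment 1: offset=7 len=4
Fragment 2: offset=15 len=2
Fragment 3: offset=0 len=3
Gaps: 3-6 11-14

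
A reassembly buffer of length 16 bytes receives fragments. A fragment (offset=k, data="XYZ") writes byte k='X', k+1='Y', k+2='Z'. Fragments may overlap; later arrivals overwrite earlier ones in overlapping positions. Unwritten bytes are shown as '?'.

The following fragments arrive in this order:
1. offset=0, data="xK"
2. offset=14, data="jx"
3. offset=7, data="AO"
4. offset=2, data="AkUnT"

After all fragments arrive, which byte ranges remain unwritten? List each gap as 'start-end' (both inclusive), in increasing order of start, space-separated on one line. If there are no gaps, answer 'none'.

Answer: 9-13

Derivation:
Fragment 1: offset=0 len=2
Fragment 2: offset=14 len=2
Fragment 3: offset=7 len=2
Fragment 4: offset=2 len=5
Gaps: 9-13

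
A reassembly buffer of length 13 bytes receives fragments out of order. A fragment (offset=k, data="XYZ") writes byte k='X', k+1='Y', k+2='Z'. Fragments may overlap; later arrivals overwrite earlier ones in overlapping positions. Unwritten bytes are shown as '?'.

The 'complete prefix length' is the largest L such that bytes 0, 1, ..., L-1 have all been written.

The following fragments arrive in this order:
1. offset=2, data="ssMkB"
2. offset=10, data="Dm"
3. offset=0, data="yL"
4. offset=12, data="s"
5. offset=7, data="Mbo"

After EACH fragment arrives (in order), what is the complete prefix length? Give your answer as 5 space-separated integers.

Answer: 0 0 7 7 13

Derivation:
Fragment 1: offset=2 data="ssMkB" -> buffer=??ssMkB?????? -> prefix_len=0
Fragment 2: offset=10 data="Dm" -> buffer=??ssMkB???Dm? -> prefix_len=0
Fragment 3: offset=0 data="yL" -> buffer=yLssMkB???Dm? -> prefix_len=7
Fragment 4: offset=12 data="s" -> buffer=yLssMkB???Dms -> prefix_len=7
Fragment 5: offset=7 data="Mbo" -> buffer=yLssMkBMboDms -> prefix_len=13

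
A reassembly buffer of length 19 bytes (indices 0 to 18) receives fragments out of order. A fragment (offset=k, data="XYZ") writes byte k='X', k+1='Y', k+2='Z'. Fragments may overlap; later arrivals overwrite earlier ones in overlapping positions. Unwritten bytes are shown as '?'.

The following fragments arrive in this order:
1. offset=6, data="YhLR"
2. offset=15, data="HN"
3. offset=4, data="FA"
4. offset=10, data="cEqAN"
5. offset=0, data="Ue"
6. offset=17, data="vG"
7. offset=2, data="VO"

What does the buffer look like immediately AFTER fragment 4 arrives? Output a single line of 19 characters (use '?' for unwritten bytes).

Fragment 1: offset=6 data="YhLR" -> buffer=??????YhLR?????????
Fragment 2: offset=15 data="HN" -> buffer=??????YhLR?????HN??
Fragment 3: offset=4 data="FA" -> buffer=????FAYhLR?????HN??
Fragment 4: offset=10 data="cEqAN" -> buffer=????FAYhLRcEqANHN??

Answer: ????FAYhLRcEqANHN??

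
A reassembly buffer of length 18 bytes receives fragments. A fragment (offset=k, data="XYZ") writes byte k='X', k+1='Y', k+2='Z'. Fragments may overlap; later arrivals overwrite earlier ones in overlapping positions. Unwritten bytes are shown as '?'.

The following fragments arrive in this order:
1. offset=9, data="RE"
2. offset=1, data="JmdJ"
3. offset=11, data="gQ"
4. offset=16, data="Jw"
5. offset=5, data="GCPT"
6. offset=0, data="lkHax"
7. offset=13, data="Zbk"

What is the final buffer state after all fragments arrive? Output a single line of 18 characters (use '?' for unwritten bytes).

Fragment 1: offset=9 data="RE" -> buffer=?????????RE???????
Fragment 2: offset=1 data="JmdJ" -> buffer=?JmdJ????RE???????
Fragment 3: offset=11 data="gQ" -> buffer=?JmdJ????REgQ?????
Fragment 4: offset=16 data="Jw" -> buffer=?JmdJ????REgQ???Jw
Fragment 5: offset=5 data="GCPT" -> buffer=?JmdJGCPTREgQ???Jw
Fragment 6: offset=0 data="lkHax" -> buffer=lkHaxGCPTREgQ???Jw
Fragment 7: offset=13 data="Zbk" -> buffer=lkHaxGCPTREgQZbkJw

Answer: lkHaxGCPTREgQZbkJw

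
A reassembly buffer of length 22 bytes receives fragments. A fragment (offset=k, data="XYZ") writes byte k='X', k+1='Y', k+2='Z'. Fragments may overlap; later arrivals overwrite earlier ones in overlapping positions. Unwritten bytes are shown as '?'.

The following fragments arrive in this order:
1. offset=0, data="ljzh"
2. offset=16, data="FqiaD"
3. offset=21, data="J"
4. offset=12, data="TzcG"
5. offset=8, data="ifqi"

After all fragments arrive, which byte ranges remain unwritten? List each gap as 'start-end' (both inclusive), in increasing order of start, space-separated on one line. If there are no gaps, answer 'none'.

Answer: 4-7

Derivation:
Fragment 1: offset=0 len=4
Fragment 2: offset=16 len=5
Fragment 3: offset=21 len=1
Fragment 4: offset=12 len=4
Fragment 5: offset=8 len=4
Gaps: 4-7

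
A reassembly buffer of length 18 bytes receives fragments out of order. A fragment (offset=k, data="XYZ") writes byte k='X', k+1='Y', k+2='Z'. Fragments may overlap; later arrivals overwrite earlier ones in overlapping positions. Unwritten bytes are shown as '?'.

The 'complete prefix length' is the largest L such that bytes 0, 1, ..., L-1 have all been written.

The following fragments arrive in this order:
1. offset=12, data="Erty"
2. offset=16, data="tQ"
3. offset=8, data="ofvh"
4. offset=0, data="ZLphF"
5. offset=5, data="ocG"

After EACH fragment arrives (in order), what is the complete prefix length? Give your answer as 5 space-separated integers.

Answer: 0 0 0 5 18

Derivation:
Fragment 1: offset=12 data="Erty" -> buffer=????????????Erty?? -> prefix_len=0
Fragment 2: offset=16 data="tQ" -> buffer=????????????ErtytQ -> prefix_len=0
Fragment 3: offset=8 data="ofvh" -> buffer=????????ofvhErtytQ -> prefix_len=0
Fragment 4: offset=0 data="ZLphF" -> buffer=ZLphF???ofvhErtytQ -> prefix_len=5
Fragment 5: offset=5 data="ocG" -> buffer=ZLphFocGofvhErtytQ -> prefix_len=18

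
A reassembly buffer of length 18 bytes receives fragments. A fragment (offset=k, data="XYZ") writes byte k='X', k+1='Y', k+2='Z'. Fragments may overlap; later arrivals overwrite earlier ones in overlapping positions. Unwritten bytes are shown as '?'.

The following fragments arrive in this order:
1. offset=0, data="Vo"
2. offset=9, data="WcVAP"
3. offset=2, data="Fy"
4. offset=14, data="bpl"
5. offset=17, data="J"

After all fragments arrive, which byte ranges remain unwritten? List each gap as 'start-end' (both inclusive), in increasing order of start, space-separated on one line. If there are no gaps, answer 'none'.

Answer: 4-8

Derivation:
Fragment 1: offset=0 len=2
Fragment 2: offset=9 len=5
Fragment 3: offset=2 len=2
Fragment 4: offset=14 len=3
Fragment 5: offset=17 len=1
Gaps: 4-8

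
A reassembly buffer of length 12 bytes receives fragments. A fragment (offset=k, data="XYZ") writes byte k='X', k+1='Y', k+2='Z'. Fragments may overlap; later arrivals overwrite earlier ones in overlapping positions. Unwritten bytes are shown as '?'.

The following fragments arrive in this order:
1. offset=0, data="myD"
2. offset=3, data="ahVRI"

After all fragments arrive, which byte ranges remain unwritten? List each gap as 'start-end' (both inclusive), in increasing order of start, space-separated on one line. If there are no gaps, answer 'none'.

Answer: 8-11

Derivation:
Fragment 1: offset=0 len=3
Fragment 2: offset=3 len=5
Gaps: 8-11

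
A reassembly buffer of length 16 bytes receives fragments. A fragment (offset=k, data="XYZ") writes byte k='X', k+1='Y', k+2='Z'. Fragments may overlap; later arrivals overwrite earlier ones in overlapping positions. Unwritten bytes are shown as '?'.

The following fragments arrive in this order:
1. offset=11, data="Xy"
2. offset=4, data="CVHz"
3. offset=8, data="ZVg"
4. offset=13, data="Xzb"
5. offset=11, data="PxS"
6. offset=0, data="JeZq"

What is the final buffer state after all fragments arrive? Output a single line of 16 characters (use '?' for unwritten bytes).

Answer: JeZqCVHzZVgPxSzb

Derivation:
Fragment 1: offset=11 data="Xy" -> buffer=???????????Xy???
Fragment 2: offset=4 data="CVHz" -> buffer=????CVHz???Xy???
Fragment 3: offset=8 data="ZVg" -> buffer=????CVHzZVgXy???
Fragment 4: offset=13 data="Xzb" -> buffer=????CVHzZVgXyXzb
Fragment 5: offset=11 data="PxS" -> buffer=????CVHzZVgPxSzb
Fragment 6: offset=0 data="JeZq" -> buffer=JeZqCVHzZVgPxSzb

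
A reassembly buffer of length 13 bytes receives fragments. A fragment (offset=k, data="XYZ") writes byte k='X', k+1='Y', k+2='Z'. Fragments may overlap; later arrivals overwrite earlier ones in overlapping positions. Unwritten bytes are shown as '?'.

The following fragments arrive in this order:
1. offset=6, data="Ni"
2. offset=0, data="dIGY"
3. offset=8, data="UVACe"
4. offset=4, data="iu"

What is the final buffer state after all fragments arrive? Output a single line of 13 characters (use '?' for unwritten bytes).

Fragment 1: offset=6 data="Ni" -> buffer=??????Ni?????
Fragment 2: offset=0 data="dIGY" -> buffer=dIGY??Ni?????
Fragment 3: offset=8 data="UVACe" -> buffer=dIGY??NiUVACe
Fragment 4: offset=4 data="iu" -> buffer=dIGYiuNiUVACe

Answer: dIGYiuNiUVACe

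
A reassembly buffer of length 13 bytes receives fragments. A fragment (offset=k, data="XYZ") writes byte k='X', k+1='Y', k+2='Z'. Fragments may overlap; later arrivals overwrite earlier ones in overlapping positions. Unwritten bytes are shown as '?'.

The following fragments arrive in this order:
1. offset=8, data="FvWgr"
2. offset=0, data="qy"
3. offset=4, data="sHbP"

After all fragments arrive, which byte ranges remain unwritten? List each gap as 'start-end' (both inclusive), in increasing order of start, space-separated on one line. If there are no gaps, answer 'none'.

Fragment 1: offset=8 len=5
Fragment 2: offset=0 len=2
Fragment 3: offset=4 len=4
Gaps: 2-3

Answer: 2-3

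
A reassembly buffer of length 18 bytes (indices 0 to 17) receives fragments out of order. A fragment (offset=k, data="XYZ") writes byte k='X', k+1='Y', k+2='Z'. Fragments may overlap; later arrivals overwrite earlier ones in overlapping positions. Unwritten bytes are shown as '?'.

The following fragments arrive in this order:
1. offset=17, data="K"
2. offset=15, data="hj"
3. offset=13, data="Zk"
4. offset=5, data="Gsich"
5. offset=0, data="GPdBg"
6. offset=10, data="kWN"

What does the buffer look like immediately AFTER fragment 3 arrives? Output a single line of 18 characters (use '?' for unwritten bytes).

Fragment 1: offset=17 data="K" -> buffer=?????????????????K
Fragment 2: offset=15 data="hj" -> buffer=???????????????hjK
Fragment 3: offset=13 data="Zk" -> buffer=?????????????ZkhjK

Answer: ?????????????ZkhjK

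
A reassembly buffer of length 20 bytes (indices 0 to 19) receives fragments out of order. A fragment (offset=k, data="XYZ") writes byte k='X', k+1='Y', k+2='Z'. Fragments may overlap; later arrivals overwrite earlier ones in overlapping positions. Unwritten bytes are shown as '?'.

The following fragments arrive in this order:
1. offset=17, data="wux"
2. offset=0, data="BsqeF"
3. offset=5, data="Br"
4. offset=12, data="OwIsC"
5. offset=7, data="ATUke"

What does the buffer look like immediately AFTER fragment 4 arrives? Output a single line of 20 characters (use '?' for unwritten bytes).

Answer: BsqeFBr?????OwIsCwux

Derivation:
Fragment 1: offset=17 data="wux" -> buffer=?????????????????wux
Fragment 2: offset=0 data="BsqeF" -> buffer=BsqeF????????????wux
Fragment 3: offset=5 data="Br" -> buffer=BsqeFBr??????????wux
Fragment 4: offset=12 data="OwIsC" -> buffer=BsqeFBr?????OwIsCwux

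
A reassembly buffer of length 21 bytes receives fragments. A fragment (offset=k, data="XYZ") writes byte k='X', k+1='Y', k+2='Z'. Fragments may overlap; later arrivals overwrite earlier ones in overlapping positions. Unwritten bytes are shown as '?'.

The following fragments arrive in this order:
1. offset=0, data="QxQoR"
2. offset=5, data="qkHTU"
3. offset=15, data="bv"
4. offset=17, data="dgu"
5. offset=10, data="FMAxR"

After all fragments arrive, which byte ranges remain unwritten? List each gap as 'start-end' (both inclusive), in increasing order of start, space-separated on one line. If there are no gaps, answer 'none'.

Answer: 20-20

Derivation:
Fragment 1: offset=0 len=5
Fragment 2: offset=5 len=5
Fragment 3: offset=15 len=2
Fragment 4: offset=17 len=3
Fragment 5: offset=10 len=5
Gaps: 20-20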